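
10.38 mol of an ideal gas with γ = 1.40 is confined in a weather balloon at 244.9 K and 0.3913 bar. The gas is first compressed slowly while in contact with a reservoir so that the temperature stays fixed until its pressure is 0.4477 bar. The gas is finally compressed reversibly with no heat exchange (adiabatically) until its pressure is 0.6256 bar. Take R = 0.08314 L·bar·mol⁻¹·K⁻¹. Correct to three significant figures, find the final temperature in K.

From PV = nRT: V₁ = nRT₁/P₁ = 540.1 L.
Isothermal, so P V is constant: T₂ = T₁; V₂ = V₁·(P₁/P₂) = 472.1 L.
Adiabatic (γ = 1.40), T V^(γ−1) and P V^γ constant: T₃ = T₂·(P₃/P₂)^((γ−1)/γ) = 269.5 K; V₃ = V₂·(P₂/P₃)^(1/γ) = 371.7 L.

T₃ ≈ 269 K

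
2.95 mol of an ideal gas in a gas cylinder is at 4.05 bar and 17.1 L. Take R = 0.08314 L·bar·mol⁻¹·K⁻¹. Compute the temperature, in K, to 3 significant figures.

T ≈ 282 K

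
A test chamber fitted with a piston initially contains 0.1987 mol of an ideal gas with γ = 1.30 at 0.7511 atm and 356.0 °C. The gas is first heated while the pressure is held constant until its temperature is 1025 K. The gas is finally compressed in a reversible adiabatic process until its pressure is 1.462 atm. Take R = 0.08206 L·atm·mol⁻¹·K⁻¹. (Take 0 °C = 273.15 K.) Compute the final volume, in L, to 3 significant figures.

V₃ ≈ 13.3 L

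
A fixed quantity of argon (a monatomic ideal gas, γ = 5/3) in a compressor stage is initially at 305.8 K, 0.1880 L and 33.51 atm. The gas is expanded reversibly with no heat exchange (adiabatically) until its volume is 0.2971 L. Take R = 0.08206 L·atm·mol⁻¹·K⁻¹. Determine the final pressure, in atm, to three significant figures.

P₂ ≈ 15.6 atm

Adiabatic (γ = 5/3), T V^(γ−1) and P V^γ constant: T₂ = T₁·(V₁/V₂)^(γ−1) = 225.4 K; P₂ = P₁·(V₁/V₂)^γ = 15.63 atm.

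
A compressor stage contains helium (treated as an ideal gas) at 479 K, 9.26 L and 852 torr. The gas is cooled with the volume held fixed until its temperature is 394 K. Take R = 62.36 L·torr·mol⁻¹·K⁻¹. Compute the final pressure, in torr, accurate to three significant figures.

P₂ ≈ 701 torr

V constant ⇒ P ∝ T: V₂ = V₁; P₂ = P₁·(T₂/T₁) = 700.8 torr.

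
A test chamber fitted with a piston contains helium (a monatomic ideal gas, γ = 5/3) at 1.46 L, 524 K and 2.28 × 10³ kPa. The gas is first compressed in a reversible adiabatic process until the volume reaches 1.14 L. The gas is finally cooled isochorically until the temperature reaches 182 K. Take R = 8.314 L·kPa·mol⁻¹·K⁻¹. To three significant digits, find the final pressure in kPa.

P₃ ≈ 1.01e+03 kPa

Adiabatic (γ = 5/3), T V^(γ−1) and P V^γ constant: T₂ = T₁·(V₁/V₂)^(γ−1) = 618.0 K; P₂ = P₁·(V₁/V₂)^γ = 3444 kPa.
Isochoric, so P/T is constant: V₃ = V₂; P₃ = P₂·(T₃/T₂) = 1014 kPa.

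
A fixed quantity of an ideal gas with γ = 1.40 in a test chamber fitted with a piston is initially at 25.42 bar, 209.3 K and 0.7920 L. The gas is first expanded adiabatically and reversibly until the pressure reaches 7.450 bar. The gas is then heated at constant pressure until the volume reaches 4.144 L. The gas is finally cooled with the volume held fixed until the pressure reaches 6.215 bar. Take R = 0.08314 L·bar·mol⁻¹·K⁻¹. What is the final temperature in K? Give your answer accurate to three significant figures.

T₄ ≈ 268 K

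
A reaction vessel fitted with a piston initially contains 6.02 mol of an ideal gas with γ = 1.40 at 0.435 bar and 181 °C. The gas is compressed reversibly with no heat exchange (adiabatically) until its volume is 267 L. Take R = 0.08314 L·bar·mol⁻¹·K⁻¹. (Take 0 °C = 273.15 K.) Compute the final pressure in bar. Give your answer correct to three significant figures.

P₂ ≈ 1.11 bar

Convert: T₁ = 454.1 K.
From PV = nRT: V₁ = nRT₁/P₁ = 522.5 L.
Adiabatic (γ = 1.40), T V^(γ−1) and P V^γ constant: T₂ = T₁·(V₁/V₂)^(γ−1) = 594.1 K; P₂ = P₁·(V₁/V₂)^γ = 1.114 bar.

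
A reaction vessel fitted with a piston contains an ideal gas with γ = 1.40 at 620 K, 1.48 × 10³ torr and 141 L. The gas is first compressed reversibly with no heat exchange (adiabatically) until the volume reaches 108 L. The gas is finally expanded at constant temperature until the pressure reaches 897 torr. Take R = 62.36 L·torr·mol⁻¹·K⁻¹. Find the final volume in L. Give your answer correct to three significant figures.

V₃ ≈ 259 L

Adiabatic (γ = 1.40), T V^(γ−1) and P V^γ constant: T₂ = T₁·(V₁/V₂)^(γ−1) = 689.8 K; P₂ = P₁·(V₁/V₂)^γ = 2150 torr.
Isothermal, so P V is constant: T₃ = T₂; V₃ = V₂·(P₂/P₃) = 258.8 L.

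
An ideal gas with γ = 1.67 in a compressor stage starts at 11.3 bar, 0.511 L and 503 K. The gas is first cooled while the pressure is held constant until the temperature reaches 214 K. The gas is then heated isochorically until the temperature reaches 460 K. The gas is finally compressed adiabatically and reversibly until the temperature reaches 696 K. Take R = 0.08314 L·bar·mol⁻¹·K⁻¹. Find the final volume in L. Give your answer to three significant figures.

P constant ⇒ V ∝ T: P₂ = P₁; V₂ = V₁·(T₂/T₁) = 0.2174 L.
Isochoric, so P/T is constant: V₃ = V₂; P₃ = P₂·(T₃/T₂) = 24.29 bar.
Reversible adiabatic, γ = 1.67: P₄ = P₃·(T₄/T₃)^(γ/(γ−1)) = 68.19 bar; V₄ = V₃·(T₃/T₄)^(1/(γ−1)) = 0.1172 L.

V₄ ≈ 0.117 L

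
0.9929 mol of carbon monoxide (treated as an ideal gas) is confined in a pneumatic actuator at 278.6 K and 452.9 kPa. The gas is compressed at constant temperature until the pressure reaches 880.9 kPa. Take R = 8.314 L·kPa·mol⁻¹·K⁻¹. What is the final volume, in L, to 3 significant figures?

V₂ ≈ 2.61 L

From PV = nRT: V₁ = nRT₁/P₁ = 5.078 L.
T constant ⇒ Boyle's law P V = const: T₂ = T₁; V₂ = V₁·(P₁/P₂) = 2.611 L.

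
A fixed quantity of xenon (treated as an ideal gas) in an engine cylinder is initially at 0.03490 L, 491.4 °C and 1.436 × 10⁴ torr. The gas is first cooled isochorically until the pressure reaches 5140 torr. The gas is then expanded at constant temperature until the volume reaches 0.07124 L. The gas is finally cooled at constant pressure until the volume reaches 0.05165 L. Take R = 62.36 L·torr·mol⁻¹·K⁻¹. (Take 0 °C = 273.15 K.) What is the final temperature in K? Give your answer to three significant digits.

Convert: T₁ = 764.5 K.
Isochoric, so P/T is constant: V₂ = V₁; T₂ = T₁·(P₂/P₁) = 273.7 K.
Isothermal, so P V is constant: T₃ = T₂; P₃ = P₂·(V₂/V₃) = 2518 torr.
Isobaric, so V/T is constant: P₄ = P₃; T₄ = T₃·(V₄/V₃) = 198.4 K.

T₄ ≈ 198 K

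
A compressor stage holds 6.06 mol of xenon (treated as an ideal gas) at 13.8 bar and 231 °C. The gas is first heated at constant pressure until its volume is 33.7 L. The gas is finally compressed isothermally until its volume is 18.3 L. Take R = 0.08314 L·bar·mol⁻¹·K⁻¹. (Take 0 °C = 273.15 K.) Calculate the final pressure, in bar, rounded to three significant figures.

P₃ ≈ 25.4 bar

Convert: T₁ = 504.1 K.
From PV = nRT: V₁ = nRT₁/P₁ = 18.41 L.
P constant ⇒ V ∝ T: P₂ = P₁; T₂ = T₁·(V₂/V₁) = 923.1 K.
Isothermal, so P V is constant: T₃ = T₂; P₃ = P₂·(V₂/V₃) = 25.41 bar.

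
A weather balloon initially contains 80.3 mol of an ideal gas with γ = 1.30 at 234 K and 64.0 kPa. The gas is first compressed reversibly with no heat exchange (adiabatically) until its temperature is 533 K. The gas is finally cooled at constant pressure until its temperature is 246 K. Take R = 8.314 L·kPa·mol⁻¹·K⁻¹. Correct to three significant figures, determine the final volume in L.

V₃ ≈ 72.5 L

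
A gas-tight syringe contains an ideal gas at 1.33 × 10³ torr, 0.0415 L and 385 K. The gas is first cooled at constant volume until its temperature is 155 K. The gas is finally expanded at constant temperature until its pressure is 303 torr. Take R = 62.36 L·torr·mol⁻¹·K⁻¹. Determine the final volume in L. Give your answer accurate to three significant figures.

Isochoric, so P/T is constant: V₂ = V₁; P₂ = P₁·(T₂/T₁) = 535.5 torr.
Isothermal, so P V is constant: T₃ = T₂; V₃ = V₂·(P₂/P₃) = 0.07334 L.

V₃ ≈ 0.0733 L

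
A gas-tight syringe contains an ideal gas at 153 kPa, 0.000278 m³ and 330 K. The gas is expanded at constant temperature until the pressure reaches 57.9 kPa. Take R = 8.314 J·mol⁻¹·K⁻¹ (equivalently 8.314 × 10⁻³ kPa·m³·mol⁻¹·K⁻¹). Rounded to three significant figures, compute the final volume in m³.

V₂ ≈ 0.000735 m³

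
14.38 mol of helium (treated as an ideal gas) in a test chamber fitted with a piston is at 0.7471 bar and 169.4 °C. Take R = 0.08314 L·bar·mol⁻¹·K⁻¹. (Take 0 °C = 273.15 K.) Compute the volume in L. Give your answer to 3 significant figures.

V ≈ 708 L

Convert: T = 442.55 K.
PV = nRT ⇒ V = nRT/P = (14.38 × 0.08314 × 442.55) / 0.7471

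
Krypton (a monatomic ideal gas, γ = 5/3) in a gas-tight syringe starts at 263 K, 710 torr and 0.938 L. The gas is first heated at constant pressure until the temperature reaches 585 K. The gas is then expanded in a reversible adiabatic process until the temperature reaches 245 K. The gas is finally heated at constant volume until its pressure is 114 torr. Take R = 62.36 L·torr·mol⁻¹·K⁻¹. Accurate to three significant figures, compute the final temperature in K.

Isobaric, so V/T is constant: P₂ = P₁; V₂ = V₁·(T₂/T₁) = 2.086 L.
Adiabatic (γ = 5/3), T V^(γ−1) and P V^γ constant: P₃ = P₂·(T₃/T₂)^(γ/(γ−1)) = 80.59 torr; V₃ = V₂·(T₂/T₃)^(1/(γ−1)) = 7.698 L.
Isochoric, so P/T is constant: V₄ = V₃; T₄ = T₃·(P₄/P₃) = 346.6 K.

T₄ ≈ 347 K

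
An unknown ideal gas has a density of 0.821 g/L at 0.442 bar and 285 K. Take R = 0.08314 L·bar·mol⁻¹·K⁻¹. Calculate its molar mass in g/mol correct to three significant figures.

M ≈ 44.0 g/mol

ρ = PM/(RT) ⇒ M = ρRT/P = (0.821 × 0.08314 × 285.0) / 0.442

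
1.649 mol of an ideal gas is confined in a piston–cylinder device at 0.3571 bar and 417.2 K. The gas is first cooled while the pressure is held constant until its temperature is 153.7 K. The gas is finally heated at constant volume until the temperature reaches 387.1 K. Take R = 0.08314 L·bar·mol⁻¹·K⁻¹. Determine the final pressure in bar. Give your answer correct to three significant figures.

P₃ ≈ 0.899 bar

From PV = nRT: V₁ = nRT₁/P₁ = 160.2 L.
Isobaric, so V/T is constant: P₂ = P₁; V₂ = V₁·(T₂/T₁) = 59.01 L.
V constant ⇒ P ∝ T: V₃ = V₂; P₃ = P₂·(T₃/T₂) = 0.8994 bar.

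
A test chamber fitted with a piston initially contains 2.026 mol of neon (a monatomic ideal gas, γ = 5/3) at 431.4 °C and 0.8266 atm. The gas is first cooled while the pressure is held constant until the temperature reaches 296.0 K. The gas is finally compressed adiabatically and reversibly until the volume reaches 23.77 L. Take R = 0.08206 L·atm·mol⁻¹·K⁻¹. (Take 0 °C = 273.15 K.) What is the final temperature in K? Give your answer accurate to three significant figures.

Convert: T₁ = 704.5 K.
From PV = nRT: V₁ = nRT₁/P₁ = 141.7 L.
P constant ⇒ V ∝ T: P₂ = P₁; V₂ = V₁·(T₂/T₁) = 59.53 L.
Reversible adiabatic, γ = 5/3: T₃ = T₂·(V₂/V₃)^(γ−1) = 545.9 K; P₃ = P₂·(V₂/V₃)^γ = 3.818 atm.

T₃ ≈ 546 K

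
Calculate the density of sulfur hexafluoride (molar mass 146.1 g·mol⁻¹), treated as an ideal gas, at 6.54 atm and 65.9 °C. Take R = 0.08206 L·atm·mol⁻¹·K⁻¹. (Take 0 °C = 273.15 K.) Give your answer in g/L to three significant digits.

ρ = PM/(RT) = (6.54 × 146.1) / (0.08206 × 339.0)

ρ ≈ 34.3 g/L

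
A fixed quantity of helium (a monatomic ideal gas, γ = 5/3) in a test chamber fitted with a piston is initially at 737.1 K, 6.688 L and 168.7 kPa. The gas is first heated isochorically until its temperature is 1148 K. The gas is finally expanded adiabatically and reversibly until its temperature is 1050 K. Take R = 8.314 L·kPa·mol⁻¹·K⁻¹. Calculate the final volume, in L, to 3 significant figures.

V₃ ≈ 7.65 L

V constant ⇒ P ∝ T: V₂ = V₁; P₂ = P₁·(T₂/T₁) = 262.7 kPa.
Adiabatic (γ = 5/3), T V^(γ−1) and P V^γ constant: P₃ = P₂·(T₃/T₂)^(γ/(γ−1)) = 210.2 kPa; V₃ = V₂·(T₂/T₃)^(1/(γ−1)) = 7.646 L.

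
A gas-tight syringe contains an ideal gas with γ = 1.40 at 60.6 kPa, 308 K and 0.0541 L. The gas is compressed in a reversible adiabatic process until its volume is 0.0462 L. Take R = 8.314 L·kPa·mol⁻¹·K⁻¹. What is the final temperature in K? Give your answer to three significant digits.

Adiabatic (γ = 1.40), T V^(γ−1) and P V^γ constant: T₂ = T₁·(V₁/V₂)^(γ−1) = 328.1 K; P₂ = P₁·(V₁/V₂)^γ = 75.59 kPa.

T₂ ≈ 328 K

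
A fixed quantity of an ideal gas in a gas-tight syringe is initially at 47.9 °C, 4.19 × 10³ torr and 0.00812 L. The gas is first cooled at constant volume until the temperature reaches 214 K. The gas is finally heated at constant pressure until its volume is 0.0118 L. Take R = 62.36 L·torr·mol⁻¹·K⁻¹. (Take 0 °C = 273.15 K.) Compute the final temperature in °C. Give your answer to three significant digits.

Convert: T₁ = 321.0 K.
V constant ⇒ P ∝ T: V₂ = V₁; P₂ = P₁·(T₂/T₁) = 2793 torr.
P constant ⇒ V ∝ T: P₃ = P₂; T₃ = T₂·(V₃/V₂) = 311.0 K.

T₃ ≈ 37.8 °C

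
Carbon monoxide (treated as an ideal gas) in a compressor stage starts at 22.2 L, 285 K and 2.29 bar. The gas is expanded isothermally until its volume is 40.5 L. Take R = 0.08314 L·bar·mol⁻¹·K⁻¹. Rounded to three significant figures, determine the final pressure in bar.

Isothermal, so P V is constant: T₂ = T₁; P₂ = P₁·(V₁/V₂) = 1.255 bar.

P₂ ≈ 1.26 bar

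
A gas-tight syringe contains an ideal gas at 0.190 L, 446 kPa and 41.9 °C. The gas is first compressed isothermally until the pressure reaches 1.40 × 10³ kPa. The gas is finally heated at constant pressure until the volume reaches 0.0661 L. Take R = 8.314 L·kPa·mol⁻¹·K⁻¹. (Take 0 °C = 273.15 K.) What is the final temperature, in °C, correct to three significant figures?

Convert: T₁ = 315.0 K.
Isothermal, so P V is constant: T₂ = T₁; V₂ = V₁·(P₁/P₂) = 0.06053 L.
Isobaric, so V/T is constant: P₃ = P₂; T₃ = T₂·(V₃/V₂) = 344.0 K.

T₃ ≈ 70.9 °C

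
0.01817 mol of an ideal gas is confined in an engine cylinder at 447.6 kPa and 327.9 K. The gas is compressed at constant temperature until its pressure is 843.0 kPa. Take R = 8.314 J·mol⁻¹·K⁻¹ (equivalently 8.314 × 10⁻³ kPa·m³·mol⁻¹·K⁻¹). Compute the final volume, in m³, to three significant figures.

V₂ ≈ 5.88e-05 m³

From PV = nRT: V₁ = nRT₁/P₁ = 0.0001107 m³.
Isothermal, so P V is constant: T₂ = T₁; V₂ = V₁·(P₁/P₂) = 5.876e-05 m³.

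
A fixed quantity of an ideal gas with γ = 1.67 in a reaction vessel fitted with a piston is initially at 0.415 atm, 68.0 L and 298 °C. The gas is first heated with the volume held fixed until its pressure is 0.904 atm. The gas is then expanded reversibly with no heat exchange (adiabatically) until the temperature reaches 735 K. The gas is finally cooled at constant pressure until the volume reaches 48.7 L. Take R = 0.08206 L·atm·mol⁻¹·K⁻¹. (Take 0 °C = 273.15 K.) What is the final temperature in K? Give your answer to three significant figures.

Convert: T₁ = 571.1 K.
V constant ⇒ P ∝ T: V₂ = V₁; T₂ = T₁·(P₂/P₁) = 1244 K.
Adiabatic (γ = 1.67), T V^(γ−1) and P V^γ constant: P₃ = P₂·(T₃/T₂)^(γ/(γ−1)) = 0.2435 atm; V₃ = V₂·(T₂/T₃)^(1/(γ−1)) = 149.2 L.
Isobaric, so V/T is constant: P₄ = P₃; T₄ = T₃·(V₄/V₃) = 240.0 K.

T₄ ≈ 240 K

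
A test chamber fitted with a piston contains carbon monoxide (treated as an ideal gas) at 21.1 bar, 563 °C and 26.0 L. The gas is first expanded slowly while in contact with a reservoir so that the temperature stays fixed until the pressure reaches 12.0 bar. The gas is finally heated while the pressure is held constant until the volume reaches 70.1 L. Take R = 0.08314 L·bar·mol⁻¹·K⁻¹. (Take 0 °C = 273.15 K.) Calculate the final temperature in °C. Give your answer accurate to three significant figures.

T₃ ≈ 1.01e+03 °C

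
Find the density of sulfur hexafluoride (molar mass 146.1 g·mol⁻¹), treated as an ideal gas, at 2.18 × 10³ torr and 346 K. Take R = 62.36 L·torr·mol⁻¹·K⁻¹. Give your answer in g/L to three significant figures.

ρ = PM/(RT) = (2.18e+03 × 146.1) / (62.36 × 346.0)

ρ ≈ 14.8 g/L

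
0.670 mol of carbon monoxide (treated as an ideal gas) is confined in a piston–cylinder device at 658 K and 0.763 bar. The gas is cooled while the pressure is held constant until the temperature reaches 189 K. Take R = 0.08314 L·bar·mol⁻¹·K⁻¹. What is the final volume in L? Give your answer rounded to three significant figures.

From PV = nRT: V₁ = nRT₁/P₁ = 48.04 L.
Isobaric, so V/T is constant: P₂ = P₁; V₂ = V₁·(T₂/T₁) = 13.80 L.

V₂ ≈ 13.8 L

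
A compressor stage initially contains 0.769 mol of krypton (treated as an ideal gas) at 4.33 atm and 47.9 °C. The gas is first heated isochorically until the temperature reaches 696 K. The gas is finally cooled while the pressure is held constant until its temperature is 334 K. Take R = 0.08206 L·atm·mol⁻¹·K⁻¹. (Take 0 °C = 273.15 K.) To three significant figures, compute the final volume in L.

Convert: T₁ = 321.0 K.
From PV = nRT: V₁ = nRT₁/P₁ = 4.679 L.
Isochoric, so P/T is constant: V₂ = V₁; P₂ = P₁·(T₂/T₁) = 9.387 atm.
P constant ⇒ V ∝ T: P₃ = P₂; V₃ = V₂·(T₃/T₂) = 2.245 L.

V₃ ≈ 2.25 L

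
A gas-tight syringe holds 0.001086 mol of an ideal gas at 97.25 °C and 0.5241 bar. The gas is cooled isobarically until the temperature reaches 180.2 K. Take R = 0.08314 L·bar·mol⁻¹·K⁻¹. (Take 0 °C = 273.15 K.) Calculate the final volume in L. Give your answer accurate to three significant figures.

V₂ ≈ 0.0310 L

Convert: T₁ = 370.4 K.
From PV = nRT: V₁ = nRT₁/P₁ = 0.06381 L.
Isobaric, so V/T is constant: P₂ = P₁; V₂ = V₁·(T₂/T₁) = 0.03104 L.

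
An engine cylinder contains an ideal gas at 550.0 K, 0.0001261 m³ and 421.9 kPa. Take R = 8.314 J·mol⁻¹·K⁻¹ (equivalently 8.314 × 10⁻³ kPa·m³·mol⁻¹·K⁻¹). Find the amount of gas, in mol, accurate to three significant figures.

PV = nRT ⇒ n = PV/(RT) = (421.9 × 0.0001261) / (8.314 × 10⁻³ × 550.0)

n ≈ 0.0116 mol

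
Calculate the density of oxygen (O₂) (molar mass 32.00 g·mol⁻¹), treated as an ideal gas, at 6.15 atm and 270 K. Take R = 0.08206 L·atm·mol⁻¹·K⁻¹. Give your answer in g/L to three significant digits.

ρ ≈ 8.88 g/L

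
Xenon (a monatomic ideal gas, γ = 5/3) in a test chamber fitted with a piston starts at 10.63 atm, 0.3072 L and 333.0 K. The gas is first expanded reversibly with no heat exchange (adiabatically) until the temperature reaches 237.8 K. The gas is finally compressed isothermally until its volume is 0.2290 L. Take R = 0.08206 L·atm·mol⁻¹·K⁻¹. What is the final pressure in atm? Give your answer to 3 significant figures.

P₃ ≈ 10.2 atm

Reversible adiabatic, γ = 5/3: P₂ = P₁·(T₂/T₁)^(γ/(γ−1)) = 4.581 atm; V₂ = V₁·(T₁/T₂)^(1/(γ−1)) = 0.5091 L.
Isothermal, so P V is constant: T₃ = T₂; P₃ = P₂·(V₂/V₃) = 10.18 atm.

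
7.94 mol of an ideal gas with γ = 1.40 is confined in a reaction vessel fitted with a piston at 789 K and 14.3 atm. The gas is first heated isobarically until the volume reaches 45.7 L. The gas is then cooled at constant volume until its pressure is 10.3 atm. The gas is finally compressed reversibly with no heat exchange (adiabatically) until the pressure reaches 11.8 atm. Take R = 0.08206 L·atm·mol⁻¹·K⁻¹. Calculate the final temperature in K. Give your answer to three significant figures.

T₄ ≈ 751 K

From PV = nRT: V₁ = nRT₁/P₁ = 35.95 L.
Isobaric, so V/T is constant: P₂ = P₁; T₂ = T₁·(V₂/V₁) = 1003 K.
Isochoric, so P/T is constant: V₃ = V₂; T₃ = T₂·(P₃/P₂) = 722.4 K.
Reversible adiabatic, γ = 1.40: T₄ = T₃·(P₄/P₃)^((γ−1)/γ) = 751.1 K; V₄ = V₃·(P₃/P₄)^(1/γ) = 41.47 L.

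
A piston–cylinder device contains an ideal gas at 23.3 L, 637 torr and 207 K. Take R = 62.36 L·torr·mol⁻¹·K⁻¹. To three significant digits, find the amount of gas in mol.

n ≈ 1.15 mol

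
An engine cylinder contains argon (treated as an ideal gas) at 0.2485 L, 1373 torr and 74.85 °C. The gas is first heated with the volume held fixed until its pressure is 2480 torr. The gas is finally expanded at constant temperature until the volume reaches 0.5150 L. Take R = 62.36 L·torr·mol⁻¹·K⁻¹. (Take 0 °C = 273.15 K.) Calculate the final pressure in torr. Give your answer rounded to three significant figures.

P₃ ≈ 1.20e+03 torr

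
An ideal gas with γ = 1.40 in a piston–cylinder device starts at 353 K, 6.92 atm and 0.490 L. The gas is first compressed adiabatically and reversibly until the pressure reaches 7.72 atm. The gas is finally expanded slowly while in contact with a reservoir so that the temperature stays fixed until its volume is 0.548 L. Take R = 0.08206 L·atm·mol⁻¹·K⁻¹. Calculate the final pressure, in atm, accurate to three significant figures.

Adiabatic (γ = 1.40), T V^(γ−1) and P V^γ constant: T₂ = T₁·(P₂/P₁)^((γ−1)/γ) = 364.2 K; V₂ = V₁·(P₁/P₂)^(1/γ) = 0.4532 L.
T constant ⇒ Boyle's law P V = const: T₃ = T₂; P₃ = P₂·(V₂/V₃) = 6.384 atm.

P₃ ≈ 6.38 atm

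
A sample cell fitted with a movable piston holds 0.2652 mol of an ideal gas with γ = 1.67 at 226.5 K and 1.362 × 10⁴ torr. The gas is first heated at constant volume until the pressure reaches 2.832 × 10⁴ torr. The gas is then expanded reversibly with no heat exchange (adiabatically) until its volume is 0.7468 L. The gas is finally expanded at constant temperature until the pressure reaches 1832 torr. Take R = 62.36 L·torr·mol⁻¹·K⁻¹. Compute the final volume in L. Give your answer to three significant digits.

V₄ ≈ 2.18 L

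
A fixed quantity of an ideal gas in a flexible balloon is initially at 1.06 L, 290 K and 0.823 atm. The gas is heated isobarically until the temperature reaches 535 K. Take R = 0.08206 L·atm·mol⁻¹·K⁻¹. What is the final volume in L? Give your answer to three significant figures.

P constant ⇒ V ∝ T: P₂ = P₁; V₂ = V₁·(T₂/T₁) = 1.956 L.

V₂ ≈ 1.96 L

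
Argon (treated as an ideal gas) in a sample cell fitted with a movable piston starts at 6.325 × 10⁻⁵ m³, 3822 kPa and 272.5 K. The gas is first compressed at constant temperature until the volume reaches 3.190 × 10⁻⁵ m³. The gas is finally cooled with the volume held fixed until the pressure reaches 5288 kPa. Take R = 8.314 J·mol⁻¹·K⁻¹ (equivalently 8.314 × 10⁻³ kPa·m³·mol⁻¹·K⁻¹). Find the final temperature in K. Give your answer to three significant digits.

T constant ⇒ Boyle's law P V = const: T₂ = T₁; P₂ = P₁·(V₁/V₂) = 7578 kPa.
Isochoric, so P/T is constant: V₃ = V₂; T₃ = T₂·(P₃/P₂) = 190.2 K.

T₃ ≈ 190 K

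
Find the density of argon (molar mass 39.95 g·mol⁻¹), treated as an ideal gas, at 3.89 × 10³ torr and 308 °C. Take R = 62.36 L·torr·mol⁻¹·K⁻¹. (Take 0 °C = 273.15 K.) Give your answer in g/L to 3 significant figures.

ρ ≈ 4.29 g/L

ρ = PM/(RT) = (3.89e+03 × 39.95) / (62.36 × 581.1)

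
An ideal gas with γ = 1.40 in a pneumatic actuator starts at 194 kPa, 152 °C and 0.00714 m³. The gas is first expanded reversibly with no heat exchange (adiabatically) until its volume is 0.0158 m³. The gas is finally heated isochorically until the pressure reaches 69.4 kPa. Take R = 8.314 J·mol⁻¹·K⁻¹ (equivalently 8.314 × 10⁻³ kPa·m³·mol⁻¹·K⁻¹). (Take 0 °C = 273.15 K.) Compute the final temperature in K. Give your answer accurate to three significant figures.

T₃ ≈ 337 K

Convert: T₁ = 425.1 K.
Reversible adiabatic, γ = 1.40: T₂ = T₁·(V₁/V₂)^(γ−1) = 309.4 K; P₂ = P₁·(V₁/V₂)^γ = 63.81 kPa.
Isochoric, so P/T is constant: V₃ = V₂; T₃ = T₂·(P₃/P₂) = 336.6 K.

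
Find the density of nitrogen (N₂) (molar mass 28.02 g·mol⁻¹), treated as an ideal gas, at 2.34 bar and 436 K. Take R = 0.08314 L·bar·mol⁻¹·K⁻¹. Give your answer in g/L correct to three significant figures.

ρ = PM/(RT) = (2.34 × 28.02) / (0.08314 × 436.0)

ρ ≈ 1.81 g/L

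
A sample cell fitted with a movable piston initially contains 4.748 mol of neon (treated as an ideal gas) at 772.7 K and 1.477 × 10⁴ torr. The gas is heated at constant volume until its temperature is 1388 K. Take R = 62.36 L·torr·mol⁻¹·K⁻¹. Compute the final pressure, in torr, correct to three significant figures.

P₂ ≈ 2.65e+04 torr

From PV = nRT: V₁ = nRT₁/P₁ = 15.49 L.
V constant ⇒ P ∝ T: V₂ = V₁; P₂ = P₁·(T₂/T₁) = 2.653e+04 torr.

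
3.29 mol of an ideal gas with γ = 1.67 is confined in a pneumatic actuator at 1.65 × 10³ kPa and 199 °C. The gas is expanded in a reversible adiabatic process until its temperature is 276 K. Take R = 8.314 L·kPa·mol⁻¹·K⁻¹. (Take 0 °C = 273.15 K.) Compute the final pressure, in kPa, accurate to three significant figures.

P₂ ≈ 433 kPa

Convert: T₁ = 472.1 K.
From PV = nRT: V₁ = nRT₁/P₁ = 7.827 L.
Adiabatic (γ = 1.67), T V^(γ−1) and P V^γ constant: P₂ = P₁·(T₂/T₁)^(γ/(γ−1)) = 432.8 kPa; V₂ = V₁·(T₁/T₂)^(1/(γ−1)) = 17.44 L.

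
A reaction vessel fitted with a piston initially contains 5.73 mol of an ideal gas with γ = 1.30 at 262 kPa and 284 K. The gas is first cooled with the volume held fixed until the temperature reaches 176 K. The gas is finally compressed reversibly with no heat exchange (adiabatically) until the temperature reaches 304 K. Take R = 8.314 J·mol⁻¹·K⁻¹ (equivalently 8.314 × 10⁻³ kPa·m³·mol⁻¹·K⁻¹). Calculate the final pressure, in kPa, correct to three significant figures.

P₃ ≈ 1.73e+03 kPa

From PV = nRT: V₁ = nRT₁/P₁ = 0.05164 m³.
V constant ⇒ P ∝ T: V₂ = V₁; P₂ = P₁·(T₂/T₁) = 162.4 kPa.
Reversible adiabatic, γ = 1.30: P₃ = P₂·(T₃/T₂)^(γ/(γ−1)) = 1734 kPa; V₃ = V₂·(T₂/T₃)^(1/(γ−1)) = 0.008352 m³.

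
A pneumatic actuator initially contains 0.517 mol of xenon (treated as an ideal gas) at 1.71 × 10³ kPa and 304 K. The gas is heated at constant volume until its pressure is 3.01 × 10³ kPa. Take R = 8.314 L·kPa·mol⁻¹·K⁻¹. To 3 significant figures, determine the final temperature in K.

From PV = nRT: V₁ = nRT₁/P₁ = 0.7641 L.
Isochoric, so P/T is constant: V₂ = V₁; T₂ = T₁·(P₂/P₁) = 535.1 K.

T₂ ≈ 535 K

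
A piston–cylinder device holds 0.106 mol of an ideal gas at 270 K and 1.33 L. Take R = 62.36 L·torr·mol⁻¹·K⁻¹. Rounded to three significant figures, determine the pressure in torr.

PV = nRT ⇒ P = nRT/V = (0.106 × 62.36 × 270) / 1.33

P ≈ 1.34e+03 torr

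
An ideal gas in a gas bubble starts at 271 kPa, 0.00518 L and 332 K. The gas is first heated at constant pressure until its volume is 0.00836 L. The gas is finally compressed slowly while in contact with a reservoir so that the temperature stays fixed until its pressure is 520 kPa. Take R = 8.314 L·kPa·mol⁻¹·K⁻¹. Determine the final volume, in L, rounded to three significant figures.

P constant ⇒ V ∝ T: P₂ = P₁; T₂ = T₁·(V₂/V₁) = 535.8 K.
Isothermal, so P V is constant: T₃ = T₂; V₃ = V₂·(P₂/P₃) = 0.004357 L.

V₃ ≈ 0.00436 L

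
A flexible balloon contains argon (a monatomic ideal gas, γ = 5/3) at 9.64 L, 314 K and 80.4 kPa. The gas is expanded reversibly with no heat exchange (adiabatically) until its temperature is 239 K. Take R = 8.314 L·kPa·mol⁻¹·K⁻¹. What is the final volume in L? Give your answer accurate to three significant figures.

V₂ ≈ 14.5 L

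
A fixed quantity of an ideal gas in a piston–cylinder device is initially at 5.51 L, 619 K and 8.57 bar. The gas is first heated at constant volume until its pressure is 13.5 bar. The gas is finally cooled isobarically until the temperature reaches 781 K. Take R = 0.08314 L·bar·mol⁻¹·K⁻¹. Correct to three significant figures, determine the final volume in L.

V₃ ≈ 4.41 L

Isochoric, so P/T is constant: V₂ = V₁; T₂ = T₁·(P₂/P₁) = 975.1 K.
Isobaric, so V/T is constant: P₃ = P₂; V₃ = V₂·(T₃/T₂) = 4.413 L.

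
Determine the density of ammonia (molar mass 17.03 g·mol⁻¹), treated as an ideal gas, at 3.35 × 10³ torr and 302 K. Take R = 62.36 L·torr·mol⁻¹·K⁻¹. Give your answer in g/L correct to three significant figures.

ρ ≈ 3.03 g/L

ρ = PM/(RT) = (3.35e+03 × 17.03) / (62.36 × 302.0)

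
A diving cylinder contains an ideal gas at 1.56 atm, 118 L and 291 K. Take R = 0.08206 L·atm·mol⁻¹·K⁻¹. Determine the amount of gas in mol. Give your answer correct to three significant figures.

PV = nRT ⇒ n = PV/(RT) = (1.56 × 118) / (0.08206 × 291)

n ≈ 7.71 mol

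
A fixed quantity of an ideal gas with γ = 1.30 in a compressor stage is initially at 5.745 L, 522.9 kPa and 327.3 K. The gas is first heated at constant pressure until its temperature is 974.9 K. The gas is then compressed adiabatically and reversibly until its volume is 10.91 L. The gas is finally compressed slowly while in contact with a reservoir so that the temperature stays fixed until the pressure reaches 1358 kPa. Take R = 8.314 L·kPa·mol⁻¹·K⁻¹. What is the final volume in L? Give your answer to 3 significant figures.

Isobaric, so V/T is constant: P₂ = P₁; V₂ = V₁·(T₂/T₁) = 17.11 L.
Reversible adiabatic, γ = 1.30: T₃ = T₂·(V₂/V₃)^(γ−1) = 1116 K; P₃ = P₂·(V₂/V₃)^γ = 938.7 kPa.
Isothermal, so P V is constant: T₄ = T₃; V₄ = V₃·(P₃/P₄) = 7.542 L.

V₄ ≈ 7.54 L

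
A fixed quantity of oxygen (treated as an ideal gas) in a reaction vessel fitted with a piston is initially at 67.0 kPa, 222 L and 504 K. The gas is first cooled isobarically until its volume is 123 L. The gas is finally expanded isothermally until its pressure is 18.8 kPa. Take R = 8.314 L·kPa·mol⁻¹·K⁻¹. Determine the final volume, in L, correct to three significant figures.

V₃ ≈ 438 L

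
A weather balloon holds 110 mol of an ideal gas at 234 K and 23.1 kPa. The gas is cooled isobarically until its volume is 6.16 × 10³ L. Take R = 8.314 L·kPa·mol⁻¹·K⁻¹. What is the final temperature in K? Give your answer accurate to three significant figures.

T₂ ≈ 156 K

From PV = nRT: V₁ = nRT₁/P₁ = 9264 L.
Isobaric, so V/T is constant: P₂ = P₁; T₂ = T₁·(V₂/V₁) = 155.6 K.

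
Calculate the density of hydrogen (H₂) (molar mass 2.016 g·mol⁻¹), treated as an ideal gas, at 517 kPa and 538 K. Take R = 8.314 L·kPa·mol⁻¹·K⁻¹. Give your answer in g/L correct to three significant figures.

ρ ≈ 0.233 g/L

ρ = PM/(RT) = (517 × 2.016) / (8.314 × 538.0)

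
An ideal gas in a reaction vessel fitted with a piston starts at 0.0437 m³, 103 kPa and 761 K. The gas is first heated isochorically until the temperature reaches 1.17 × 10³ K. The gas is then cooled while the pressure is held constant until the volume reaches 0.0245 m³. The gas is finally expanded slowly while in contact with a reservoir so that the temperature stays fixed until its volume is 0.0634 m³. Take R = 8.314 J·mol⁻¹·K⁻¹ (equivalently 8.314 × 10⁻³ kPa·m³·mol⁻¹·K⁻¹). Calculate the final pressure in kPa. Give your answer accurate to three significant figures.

P₄ ≈ 61.2 kPa

Isochoric, so P/T is constant: V₂ = V₁; P₂ = P₁·(T₂/T₁) = 158.4 kPa.
Isobaric, so V/T is constant: P₃ = P₂; T₃ = T₂·(V₃/V₂) = 655.9 K.
Isothermal, so P V is constant: T₄ = T₃; P₄ = P₃·(V₃/V₄) = 61.19 kPa.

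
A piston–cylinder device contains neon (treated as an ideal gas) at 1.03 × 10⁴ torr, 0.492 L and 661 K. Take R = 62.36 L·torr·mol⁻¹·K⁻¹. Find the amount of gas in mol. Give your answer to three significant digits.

n ≈ 0.123 mol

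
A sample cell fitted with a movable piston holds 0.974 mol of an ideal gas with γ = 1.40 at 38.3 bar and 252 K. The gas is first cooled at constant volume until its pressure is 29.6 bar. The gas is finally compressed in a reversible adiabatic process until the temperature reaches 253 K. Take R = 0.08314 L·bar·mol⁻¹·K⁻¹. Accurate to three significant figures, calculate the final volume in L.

From PV = nRT: V₁ = nRT₁/P₁ = 0.5328 L.
V constant ⇒ P ∝ T: V₂ = V₁; T₂ = T₁·(P₂/P₁) = 194.8 K.
Adiabatic (γ = 1.40), T V^(γ−1) and P V^γ constant: P₃ = P₂·(T₃/T₂)^(γ/(γ−1)) = 73.96 bar; V₃ = V₂·(T₂/T₃)^(1/(γ−1)) = 0.2770 L.

V₃ ≈ 0.277 L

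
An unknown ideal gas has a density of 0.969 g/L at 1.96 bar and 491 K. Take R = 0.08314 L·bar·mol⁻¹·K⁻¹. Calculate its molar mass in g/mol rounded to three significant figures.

M ≈ 20.2 g/mol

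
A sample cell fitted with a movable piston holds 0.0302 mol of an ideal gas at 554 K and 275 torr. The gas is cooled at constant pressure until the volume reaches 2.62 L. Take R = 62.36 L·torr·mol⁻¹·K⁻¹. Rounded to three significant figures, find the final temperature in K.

T₂ ≈ 383 K

From PV = nRT: V₁ = nRT₁/P₁ = 3.794 L.
P constant ⇒ V ∝ T: P₂ = P₁; T₂ = T₁·(V₂/V₁) = 382.6 K.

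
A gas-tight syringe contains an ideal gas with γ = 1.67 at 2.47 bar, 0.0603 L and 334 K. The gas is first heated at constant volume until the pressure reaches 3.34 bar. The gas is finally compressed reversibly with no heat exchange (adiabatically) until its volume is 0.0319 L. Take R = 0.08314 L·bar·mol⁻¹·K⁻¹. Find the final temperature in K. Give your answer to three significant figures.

T₃ ≈ 692 K

Isochoric, so P/T is constant: V₂ = V₁; T₂ = T₁·(P₂/P₁) = 451.6 K.
Reversible adiabatic, γ = 1.67: T₃ = T₂·(V₂/V₃)^(γ−1) = 691.9 K; P₃ = P₂·(V₂/V₃)^γ = 9.673 bar.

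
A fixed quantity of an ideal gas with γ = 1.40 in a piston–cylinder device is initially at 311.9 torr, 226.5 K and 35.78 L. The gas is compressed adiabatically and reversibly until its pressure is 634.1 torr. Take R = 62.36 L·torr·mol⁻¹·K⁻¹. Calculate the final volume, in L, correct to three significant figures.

V₂ ≈ 21.6 L

Reversible adiabatic, γ = 1.40: T₂ = T₁·(P₂/P₁)^((γ−1)/γ) = 277.4 K; V₂ = V₁·(P₁/P₂)^(1/γ) = 21.55 L.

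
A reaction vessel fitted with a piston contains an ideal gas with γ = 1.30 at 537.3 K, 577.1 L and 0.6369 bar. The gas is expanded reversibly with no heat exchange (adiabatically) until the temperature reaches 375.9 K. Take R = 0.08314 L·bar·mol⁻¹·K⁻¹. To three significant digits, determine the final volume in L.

Reversible adiabatic, γ = 1.30: P₂ = P₁·(T₂/T₁)^(γ/(γ−1)) = 0.1354 bar; V₂ = V₁·(T₁/T₂)^(1/(γ−1)) = 1898 L.

V₂ ≈ 1.90e+03 L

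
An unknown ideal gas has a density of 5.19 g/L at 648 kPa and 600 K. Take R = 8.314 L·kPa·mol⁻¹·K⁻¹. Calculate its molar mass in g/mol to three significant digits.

M ≈ 40.0 g/mol

ρ = PM/(RT) ⇒ M = ρRT/P = (5.19 × 8.314 × 600.0) / 648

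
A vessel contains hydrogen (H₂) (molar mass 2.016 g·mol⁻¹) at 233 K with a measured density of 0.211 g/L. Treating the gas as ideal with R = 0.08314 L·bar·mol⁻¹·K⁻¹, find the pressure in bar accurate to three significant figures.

P ≈ 2.03 bar

ρ = PM/(RT) ⇒ P = ρRT/M = (0.211 × 0.08314 × 233.0) / 2.016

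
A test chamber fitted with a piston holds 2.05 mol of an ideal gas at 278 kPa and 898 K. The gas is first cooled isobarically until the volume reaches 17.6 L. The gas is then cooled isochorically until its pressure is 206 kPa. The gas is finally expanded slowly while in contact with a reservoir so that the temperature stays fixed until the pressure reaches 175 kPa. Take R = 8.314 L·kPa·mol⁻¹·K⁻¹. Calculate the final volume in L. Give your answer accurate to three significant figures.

From PV = nRT: V₁ = nRT₁/P₁ = 55.05 L.
P constant ⇒ V ∝ T: P₂ = P₁; T₂ = T₁·(V₂/V₁) = 287.1 K.
V constant ⇒ P ∝ T: V₃ = V₂; T₃ = T₂·(P₃/P₂) = 212.7 K.
Isothermal, so P V is constant: T₄ = T₃; V₄ = V₃·(P₃/P₄) = 20.72 L.

V₄ ≈ 20.7 L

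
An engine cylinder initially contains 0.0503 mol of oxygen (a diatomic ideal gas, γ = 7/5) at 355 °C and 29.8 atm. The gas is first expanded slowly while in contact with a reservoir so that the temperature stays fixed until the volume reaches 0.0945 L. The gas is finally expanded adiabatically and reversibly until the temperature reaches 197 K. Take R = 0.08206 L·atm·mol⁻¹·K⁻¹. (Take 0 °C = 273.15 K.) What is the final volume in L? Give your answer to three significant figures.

Convert: T₁ = 628.1 K.
From PV = nRT: V₁ = nRT₁/P₁ = 0.08701 L.
T constant ⇒ Boyle's law P V = const: T₂ = T₁; P₂ = P₁·(V₁/V₂) = 27.44 atm.
Reversible adiabatic, γ = 7/5: P₃ = P₂·(T₃/T₂)^(γ/(γ−1)) = 0.4740 atm; V₃ = V₂·(T₂/T₃)^(1/(γ−1)) = 1.716 L.

V₃ ≈ 1.72 L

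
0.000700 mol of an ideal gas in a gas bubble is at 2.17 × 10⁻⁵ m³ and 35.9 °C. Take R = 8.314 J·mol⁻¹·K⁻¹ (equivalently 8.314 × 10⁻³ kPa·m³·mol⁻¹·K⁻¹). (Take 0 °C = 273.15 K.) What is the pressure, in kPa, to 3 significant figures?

P ≈ 82.9 kPa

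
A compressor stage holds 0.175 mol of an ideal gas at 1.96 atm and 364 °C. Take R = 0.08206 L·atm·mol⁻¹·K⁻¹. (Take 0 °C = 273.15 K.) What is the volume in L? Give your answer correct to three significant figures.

V ≈ 4.67 L

Convert: T = 637.15 K.
PV = nRT ⇒ V = nRT/P = (0.175 × 0.08206 × 637.15) / 1.96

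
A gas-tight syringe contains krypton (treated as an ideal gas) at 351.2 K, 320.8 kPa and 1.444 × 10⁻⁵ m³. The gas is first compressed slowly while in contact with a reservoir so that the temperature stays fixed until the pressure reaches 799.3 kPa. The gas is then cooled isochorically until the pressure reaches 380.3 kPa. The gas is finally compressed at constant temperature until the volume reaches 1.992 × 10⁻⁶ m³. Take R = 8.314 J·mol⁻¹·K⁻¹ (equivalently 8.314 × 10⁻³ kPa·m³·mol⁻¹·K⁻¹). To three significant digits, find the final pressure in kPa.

Isothermal, so P V is constant: T₂ = T₁; V₂ = V₁·(P₁/P₂) = 5.796e-06 m³.
V constant ⇒ P ∝ T: V₃ = V₂; T₃ = T₂·(P₃/P₂) = 167.1 K.
T constant ⇒ Boyle's law P V = const: T₄ = T₃; P₄ = P₃·(V₃/V₄) = 1106 kPa.

P₄ ≈ 1.11e+03 kPa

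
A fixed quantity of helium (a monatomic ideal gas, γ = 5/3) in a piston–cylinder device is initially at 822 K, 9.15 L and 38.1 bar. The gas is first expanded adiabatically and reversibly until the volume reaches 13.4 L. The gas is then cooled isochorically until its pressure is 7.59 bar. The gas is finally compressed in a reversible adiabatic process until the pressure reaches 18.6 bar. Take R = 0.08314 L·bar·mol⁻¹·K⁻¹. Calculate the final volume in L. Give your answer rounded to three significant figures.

V₄ ≈ 7.83 L

Adiabatic (γ = 5/3), T V^(γ−1) and P V^γ constant: T₂ = T₁·(V₁/V₂)^(γ−1) = 637.4 K; P₂ = P₁·(V₁/V₂)^γ = 20.17 bar.
Isochoric, so P/T is constant: V₃ = V₂; T₃ = T₂·(P₃/P₂) = 239.8 K.
Reversible adiabatic, γ = 5/3: T₄ = T₃·(P₄/P₃)^((γ−1)/γ) = 343.2 K; V₄ = V₃·(P₃/P₄)^(1/γ) = 7.826 L.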